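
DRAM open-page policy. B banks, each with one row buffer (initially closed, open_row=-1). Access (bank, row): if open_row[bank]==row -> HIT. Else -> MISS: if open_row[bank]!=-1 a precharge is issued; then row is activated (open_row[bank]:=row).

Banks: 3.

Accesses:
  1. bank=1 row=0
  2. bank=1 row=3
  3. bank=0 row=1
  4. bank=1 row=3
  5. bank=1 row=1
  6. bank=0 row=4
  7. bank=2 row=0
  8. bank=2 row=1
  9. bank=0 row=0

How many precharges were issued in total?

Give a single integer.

Acc 1: bank1 row0 -> MISS (open row0); precharges=0
Acc 2: bank1 row3 -> MISS (open row3); precharges=1
Acc 3: bank0 row1 -> MISS (open row1); precharges=1
Acc 4: bank1 row3 -> HIT
Acc 5: bank1 row1 -> MISS (open row1); precharges=2
Acc 6: bank0 row4 -> MISS (open row4); precharges=3
Acc 7: bank2 row0 -> MISS (open row0); precharges=3
Acc 8: bank2 row1 -> MISS (open row1); precharges=4
Acc 9: bank0 row0 -> MISS (open row0); precharges=5

Answer: 5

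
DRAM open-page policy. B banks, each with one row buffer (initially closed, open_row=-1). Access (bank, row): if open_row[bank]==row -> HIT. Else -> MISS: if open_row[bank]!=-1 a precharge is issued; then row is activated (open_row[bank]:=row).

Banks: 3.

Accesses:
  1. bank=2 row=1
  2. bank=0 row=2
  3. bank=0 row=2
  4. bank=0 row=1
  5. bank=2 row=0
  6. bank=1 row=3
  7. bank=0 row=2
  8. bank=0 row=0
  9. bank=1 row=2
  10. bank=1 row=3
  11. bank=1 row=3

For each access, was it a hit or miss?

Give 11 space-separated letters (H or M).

Answer: M M H M M M M M M M H

Derivation:
Acc 1: bank2 row1 -> MISS (open row1); precharges=0
Acc 2: bank0 row2 -> MISS (open row2); precharges=0
Acc 3: bank0 row2 -> HIT
Acc 4: bank0 row1 -> MISS (open row1); precharges=1
Acc 5: bank2 row0 -> MISS (open row0); precharges=2
Acc 6: bank1 row3 -> MISS (open row3); precharges=2
Acc 7: bank0 row2 -> MISS (open row2); precharges=3
Acc 8: bank0 row0 -> MISS (open row0); precharges=4
Acc 9: bank1 row2 -> MISS (open row2); precharges=5
Acc 10: bank1 row3 -> MISS (open row3); precharges=6
Acc 11: bank1 row3 -> HIT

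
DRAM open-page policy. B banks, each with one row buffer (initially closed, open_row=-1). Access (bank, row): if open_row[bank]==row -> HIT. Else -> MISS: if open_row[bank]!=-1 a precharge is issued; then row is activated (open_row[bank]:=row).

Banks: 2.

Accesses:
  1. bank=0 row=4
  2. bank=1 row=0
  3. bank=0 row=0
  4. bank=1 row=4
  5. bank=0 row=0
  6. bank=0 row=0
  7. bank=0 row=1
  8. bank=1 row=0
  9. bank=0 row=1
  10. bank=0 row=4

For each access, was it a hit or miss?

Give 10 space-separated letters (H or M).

Answer: M M M M H H M M H M

Derivation:
Acc 1: bank0 row4 -> MISS (open row4); precharges=0
Acc 2: bank1 row0 -> MISS (open row0); precharges=0
Acc 3: bank0 row0 -> MISS (open row0); precharges=1
Acc 4: bank1 row4 -> MISS (open row4); precharges=2
Acc 5: bank0 row0 -> HIT
Acc 6: bank0 row0 -> HIT
Acc 7: bank0 row1 -> MISS (open row1); precharges=3
Acc 8: bank1 row0 -> MISS (open row0); precharges=4
Acc 9: bank0 row1 -> HIT
Acc 10: bank0 row4 -> MISS (open row4); precharges=5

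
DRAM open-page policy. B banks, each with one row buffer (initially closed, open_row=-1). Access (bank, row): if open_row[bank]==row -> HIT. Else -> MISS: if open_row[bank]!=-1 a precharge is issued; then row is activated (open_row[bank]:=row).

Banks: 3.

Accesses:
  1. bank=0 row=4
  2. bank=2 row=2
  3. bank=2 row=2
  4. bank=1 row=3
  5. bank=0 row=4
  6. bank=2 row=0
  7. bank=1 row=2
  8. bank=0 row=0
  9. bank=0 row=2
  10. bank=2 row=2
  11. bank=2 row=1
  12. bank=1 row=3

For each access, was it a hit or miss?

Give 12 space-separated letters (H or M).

Answer: M M H M H M M M M M M M

Derivation:
Acc 1: bank0 row4 -> MISS (open row4); precharges=0
Acc 2: bank2 row2 -> MISS (open row2); precharges=0
Acc 3: bank2 row2 -> HIT
Acc 4: bank1 row3 -> MISS (open row3); precharges=0
Acc 5: bank0 row4 -> HIT
Acc 6: bank2 row0 -> MISS (open row0); precharges=1
Acc 7: bank1 row2 -> MISS (open row2); precharges=2
Acc 8: bank0 row0 -> MISS (open row0); precharges=3
Acc 9: bank0 row2 -> MISS (open row2); precharges=4
Acc 10: bank2 row2 -> MISS (open row2); precharges=5
Acc 11: bank2 row1 -> MISS (open row1); precharges=6
Acc 12: bank1 row3 -> MISS (open row3); precharges=7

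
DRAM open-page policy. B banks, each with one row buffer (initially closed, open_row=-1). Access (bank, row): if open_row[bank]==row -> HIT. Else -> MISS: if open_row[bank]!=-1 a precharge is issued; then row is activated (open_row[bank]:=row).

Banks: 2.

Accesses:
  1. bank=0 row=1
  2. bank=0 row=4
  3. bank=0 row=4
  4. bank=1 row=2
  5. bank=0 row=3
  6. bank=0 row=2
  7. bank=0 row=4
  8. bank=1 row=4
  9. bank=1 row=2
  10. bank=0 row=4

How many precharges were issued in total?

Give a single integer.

Acc 1: bank0 row1 -> MISS (open row1); precharges=0
Acc 2: bank0 row4 -> MISS (open row4); precharges=1
Acc 3: bank0 row4 -> HIT
Acc 4: bank1 row2 -> MISS (open row2); precharges=1
Acc 5: bank0 row3 -> MISS (open row3); precharges=2
Acc 6: bank0 row2 -> MISS (open row2); precharges=3
Acc 7: bank0 row4 -> MISS (open row4); precharges=4
Acc 8: bank1 row4 -> MISS (open row4); precharges=5
Acc 9: bank1 row2 -> MISS (open row2); precharges=6
Acc 10: bank0 row4 -> HIT

Answer: 6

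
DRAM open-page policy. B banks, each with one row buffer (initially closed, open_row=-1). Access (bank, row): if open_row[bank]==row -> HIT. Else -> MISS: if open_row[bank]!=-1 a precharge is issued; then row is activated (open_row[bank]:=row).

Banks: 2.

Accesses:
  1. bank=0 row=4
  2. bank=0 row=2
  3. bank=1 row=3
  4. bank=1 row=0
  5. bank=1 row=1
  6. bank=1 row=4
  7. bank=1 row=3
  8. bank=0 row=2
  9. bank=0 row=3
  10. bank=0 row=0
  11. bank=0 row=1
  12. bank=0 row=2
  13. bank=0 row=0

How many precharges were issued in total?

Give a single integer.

Answer: 10

Derivation:
Acc 1: bank0 row4 -> MISS (open row4); precharges=0
Acc 2: bank0 row2 -> MISS (open row2); precharges=1
Acc 3: bank1 row3 -> MISS (open row3); precharges=1
Acc 4: bank1 row0 -> MISS (open row0); precharges=2
Acc 5: bank1 row1 -> MISS (open row1); precharges=3
Acc 6: bank1 row4 -> MISS (open row4); precharges=4
Acc 7: bank1 row3 -> MISS (open row3); precharges=5
Acc 8: bank0 row2 -> HIT
Acc 9: bank0 row3 -> MISS (open row3); precharges=6
Acc 10: bank0 row0 -> MISS (open row0); precharges=7
Acc 11: bank0 row1 -> MISS (open row1); precharges=8
Acc 12: bank0 row2 -> MISS (open row2); precharges=9
Acc 13: bank0 row0 -> MISS (open row0); precharges=10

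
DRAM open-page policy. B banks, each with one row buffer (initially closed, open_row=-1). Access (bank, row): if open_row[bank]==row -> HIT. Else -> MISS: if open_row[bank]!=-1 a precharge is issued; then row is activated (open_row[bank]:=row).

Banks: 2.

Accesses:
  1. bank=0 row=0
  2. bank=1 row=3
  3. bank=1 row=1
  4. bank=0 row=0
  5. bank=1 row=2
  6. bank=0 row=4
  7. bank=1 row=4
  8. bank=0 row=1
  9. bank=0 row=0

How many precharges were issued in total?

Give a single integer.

Answer: 6

Derivation:
Acc 1: bank0 row0 -> MISS (open row0); precharges=0
Acc 2: bank1 row3 -> MISS (open row3); precharges=0
Acc 3: bank1 row1 -> MISS (open row1); precharges=1
Acc 4: bank0 row0 -> HIT
Acc 5: bank1 row2 -> MISS (open row2); precharges=2
Acc 6: bank0 row4 -> MISS (open row4); precharges=3
Acc 7: bank1 row4 -> MISS (open row4); precharges=4
Acc 8: bank0 row1 -> MISS (open row1); precharges=5
Acc 9: bank0 row0 -> MISS (open row0); precharges=6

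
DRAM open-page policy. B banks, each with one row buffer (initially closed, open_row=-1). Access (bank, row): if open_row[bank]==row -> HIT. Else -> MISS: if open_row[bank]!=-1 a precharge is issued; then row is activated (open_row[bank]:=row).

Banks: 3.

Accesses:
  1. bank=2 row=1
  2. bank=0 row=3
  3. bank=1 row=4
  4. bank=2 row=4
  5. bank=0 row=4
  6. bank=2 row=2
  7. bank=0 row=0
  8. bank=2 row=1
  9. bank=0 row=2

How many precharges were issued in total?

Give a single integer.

Answer: 6

Derivation:
Acc 1: bank2 row1 -> MISS (open row1); precharges=0
Acc 2: bank0 row3 -> MISS (open row3); precharges=0
Acc 3: bank1 row4 -> MISS (open row4); precharges=0
Acc 4: bank2 row4 -> MISS (open row4); precharges=1
Acc 5: bank0 row4 -> MISS (open row4); precharges=2
Acc 6: bank2 row2 -> MISS (open row2); precharges=3
Acc 7: bank0 row0 -> MISS (open row0); precharges=4
Acc 8: bank2 row1 -> MISS (open row1); precharges=5
Acc 9: bank0 row2 -> MISS (open row2); precharges=6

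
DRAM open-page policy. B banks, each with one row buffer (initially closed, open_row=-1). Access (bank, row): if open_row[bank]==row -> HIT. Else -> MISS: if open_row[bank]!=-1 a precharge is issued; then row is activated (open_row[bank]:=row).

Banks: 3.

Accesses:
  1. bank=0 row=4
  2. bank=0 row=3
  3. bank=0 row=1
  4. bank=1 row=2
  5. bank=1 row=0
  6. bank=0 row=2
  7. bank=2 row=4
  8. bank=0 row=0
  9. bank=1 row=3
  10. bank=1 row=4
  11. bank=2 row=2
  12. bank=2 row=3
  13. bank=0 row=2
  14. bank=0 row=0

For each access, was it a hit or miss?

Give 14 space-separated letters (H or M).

Acc 1: bank0 row4 -> MISS (open row4); precharges=0
Acc 2: bank0 row3 -> MISS (open row3); precharges=1
Acc 3: bank0 row1 -> MISS (open row1); precharges=2
Acc 4: bank1 row2 -> MISS (open row2); precharges=2
Acc 5: bank1 row0 -> MISS (open row0); precharges=3
Acc 6: bank0 row2 -> MISS (open row2); precharges=4
Acc 7: bank2 row4 -> MISS (open row4); precharges=4
Acc 8: bank0 row0 -> MISS (open row0); precharges=5
Acc 9: bank1 row3 -> MISS (open row3); precharges=6
Acc 10: bank1 row4 -> MISS (open row4); precharges=7
Acc 11: bank2 row2 -> MISS (open row2); precharges=8
Acc 12: bank2 row3 -> MISS (open row3); precharges=9
Acc 13: bank0 row2 -> MISS (open row2); precharges=10
Acc 14: bank0 row0 -> MISS (open row0); precharges=11

Answer: M M M M M M M M M M M M M M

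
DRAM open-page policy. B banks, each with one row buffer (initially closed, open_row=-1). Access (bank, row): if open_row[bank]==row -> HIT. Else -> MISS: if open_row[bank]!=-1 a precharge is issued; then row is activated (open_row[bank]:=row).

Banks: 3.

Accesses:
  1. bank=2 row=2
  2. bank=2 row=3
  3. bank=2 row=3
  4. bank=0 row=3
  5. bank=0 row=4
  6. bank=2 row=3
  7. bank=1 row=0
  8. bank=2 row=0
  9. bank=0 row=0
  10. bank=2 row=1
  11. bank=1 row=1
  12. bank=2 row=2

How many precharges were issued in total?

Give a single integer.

Answer: 7

Derivation:
Acc 1: bank2 row2 -> MISS (open row2); precharges=0
Acc 2: bank2 row3 -> MISS (open row3); precharges=1
Acc 3: bank2 row3 -> HIT
Acc 4: bank0 row3 -> MISS (open row3); precharges=1
Acc 5: bank0 row4 -> MISS (open row4); precharges=2
Acc 6: bank2 row3 -> HIT
Acc 7: bank1 row0 -> MISS (open row0); precharges=2
Acc 8: bank2 row0 -> MISS (open row0); precharges=3
Acc 9: bank0 row0 -> MISS (open row0); precharges=4
Acc 10: bank2 row1 -> MISS (open row1); precharges=5
Acc 11: bank1 row1 -> MISS (open row1); precharges=6
Acc 12: bank2 row2 -> MISS (open row2); precharges=7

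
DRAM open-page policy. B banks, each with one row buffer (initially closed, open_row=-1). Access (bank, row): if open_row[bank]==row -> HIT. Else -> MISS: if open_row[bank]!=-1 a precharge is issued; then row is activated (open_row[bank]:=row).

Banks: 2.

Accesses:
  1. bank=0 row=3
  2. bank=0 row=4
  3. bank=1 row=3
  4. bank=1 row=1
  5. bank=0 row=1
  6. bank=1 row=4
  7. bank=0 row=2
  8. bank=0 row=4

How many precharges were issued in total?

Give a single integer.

Answer: 6

Derivation:
Acc 1: bank0 row3 -> MISS (open row3); precharges=0
Acc 2: bank0 row4 -> MISS (open row4); precharges=1
Acc 3: bank1 row3 -> MISS (open row3); precharges=1
Acc 4: bank1 row1 -> MISS (open row1); precharges=2
Acc 5: bank0 row1 -> MISS (open row1); precharges=3
Acc 6: bank1 row4 -> MISS (open row4); precharges=4
Acc 7: bank0 row2 -> MISS (open row2); precharges=5
Acc 8: bank0 row4 -> MISS (open row4); precharges=6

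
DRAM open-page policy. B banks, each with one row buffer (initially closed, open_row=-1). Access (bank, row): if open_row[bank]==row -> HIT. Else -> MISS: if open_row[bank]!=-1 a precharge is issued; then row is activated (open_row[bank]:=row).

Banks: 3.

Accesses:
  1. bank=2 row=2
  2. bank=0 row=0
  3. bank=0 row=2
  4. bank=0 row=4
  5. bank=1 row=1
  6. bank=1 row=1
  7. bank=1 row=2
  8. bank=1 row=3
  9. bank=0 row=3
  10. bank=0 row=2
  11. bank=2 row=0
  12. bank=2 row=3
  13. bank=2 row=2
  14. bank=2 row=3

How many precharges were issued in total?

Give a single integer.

Acc 1: bank2 row2 -> MISS (open row2); precharges=0
Acc 2: bank0 row0 -> MISS (open row0); precharges=0
Acc 3: bank0 row2 -> MISS (open row2); precharges=1
Acc 4: bank0 row4 -> MISS (open row4); precharges=2
Acc 5: bank1 row1 -> MISS (open row1); precharges=2
Acc 6: bank1 row1 -> HIT
Acc 7: bank1 row2 -> MISS (open row2); precharges=3
Acc 8: bank1 row3 -> MISS (open row3); precharges=4
Acc 9: bank0 row3 -> MISS (open row3); precharges=5
Acc 10: bank0 row2 -> MISS (open row2); precharges=6
Acc 11: bank2 row0 -> MISS (open row0); precharges=7
Acc 12: bank2 row3 -> MISS (open row3); precharges=8
Acc 13: bank2 row2 -> MISS (open row2); precharges=9
Acc 14: bank2 row3 -> MISS (open row3); precharges=10

Answer: 10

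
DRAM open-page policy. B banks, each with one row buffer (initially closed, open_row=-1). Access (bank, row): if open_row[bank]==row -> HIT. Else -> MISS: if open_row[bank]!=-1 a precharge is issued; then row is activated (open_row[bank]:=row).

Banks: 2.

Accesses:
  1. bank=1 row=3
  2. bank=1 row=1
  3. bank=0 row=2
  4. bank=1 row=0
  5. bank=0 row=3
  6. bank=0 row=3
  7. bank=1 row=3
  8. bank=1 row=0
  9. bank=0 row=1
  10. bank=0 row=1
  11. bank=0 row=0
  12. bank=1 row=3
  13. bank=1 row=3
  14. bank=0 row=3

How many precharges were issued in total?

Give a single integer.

Acc 1: bank1 row3 -> MISS (open row3); precharges=0
Acc 2: bank1 row1 -> MISS (open row1); precharges=1
Acc 3: bank0 row2 -> MISS (open row2); precharges=1
Acc 4: bank1 row0 -> MISS (open row0); precharges=2
Acc 5: bank0 row3 -> MISS (open row3); precharges=3
Acc 6: bank0 row3 -> HIT
Acc 7: bank1 row3 -> MISS (open row3); precharges=4
Acc 8: bank1 row0 -> MISS (open row0); precharges=5
Acc 9: bank0 row1 -> MISS (open row1); precharges=6
Acc 10: bank0 row1 -> HIT
Acc 11: bank0 row0 -> MISS (open row0); precharges=7
Acc 12: bank1 row3 -> MISS (open row3); precharges=8
Acc 13: bank1 row3 -> HIT
Acc 14: bank0 row3 -> MISS (open row3); precharges=9

Answer: 9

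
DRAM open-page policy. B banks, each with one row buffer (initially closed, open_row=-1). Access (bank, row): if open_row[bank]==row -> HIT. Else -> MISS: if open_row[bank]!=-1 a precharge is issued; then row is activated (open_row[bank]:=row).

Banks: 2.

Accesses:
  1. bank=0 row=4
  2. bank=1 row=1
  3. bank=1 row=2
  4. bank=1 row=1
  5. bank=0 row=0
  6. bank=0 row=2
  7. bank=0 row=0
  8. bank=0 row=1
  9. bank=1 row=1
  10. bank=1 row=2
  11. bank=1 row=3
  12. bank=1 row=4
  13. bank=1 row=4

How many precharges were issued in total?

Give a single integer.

Acc 1: bank0 row4 -> MISS (open row4); precharges=0
Acc 2: bank1 row1 -> MISS (open row1); precharges=0
Acc 3: bank1 row2 -> MISS (open row2); precharges=1
Acc 4: bank1 row1 -> MISS (open row1); precharges=2
Acc 5: bank0 row0 -> MISS (open row0); precharges=3
Acc 6: bank0 row2 -> MISS (open row2); precharges=4
Acc 7: bank0 row0 -> MISS (open row0); precharges=5
Acc 8: bank0 row1 -> MISS (open row1); precharges=6
Acc 9: bank1 row1 -> HIT
Acc 10: bank1 row2 -> MISS (open row2); precharges=7
Acc 11: bank1 row3 -> MISS (open row3); precharges=8
Acc 12: bank1 row4 -> MISS (open row4); precharges=9
Acc 13: bank1 row4 -> HIT

Answer: 9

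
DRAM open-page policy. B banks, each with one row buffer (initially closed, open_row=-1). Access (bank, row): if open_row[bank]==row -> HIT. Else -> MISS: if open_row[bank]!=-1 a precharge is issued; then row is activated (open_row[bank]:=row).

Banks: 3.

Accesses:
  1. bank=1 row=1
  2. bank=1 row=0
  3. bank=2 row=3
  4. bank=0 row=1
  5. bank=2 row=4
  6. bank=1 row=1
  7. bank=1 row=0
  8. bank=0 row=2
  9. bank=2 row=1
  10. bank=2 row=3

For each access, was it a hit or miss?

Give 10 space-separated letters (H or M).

Acc 1: bank1 row1 -> MISS (open row1); precharges=0
Acc 2: bank1 row0 -> MISS (open row0); precharges=1
Acc 3: bank2 row3 -> MISS (open row3); precharges=1
Acc 4: bank0 row1 -> MISS (open row1); precharges=1
Acc 5: bank2 row4 -> MISS (open row4); precharges=2
Acc 6: bank1 row1 -> MISS (open row1); precharges=3
Acc 7: bank1 row0 -> MISS (open row0); precharges=4
Acc 8: bank0 row2 -> MISS (open row2); precharges=5
Acc 9: bank2 row1 -> MISS (open row1); precharges=6
Acc 10: bank2 row3 -> MISS (open row3); precharges=7

Answer: M M M M M M M M M M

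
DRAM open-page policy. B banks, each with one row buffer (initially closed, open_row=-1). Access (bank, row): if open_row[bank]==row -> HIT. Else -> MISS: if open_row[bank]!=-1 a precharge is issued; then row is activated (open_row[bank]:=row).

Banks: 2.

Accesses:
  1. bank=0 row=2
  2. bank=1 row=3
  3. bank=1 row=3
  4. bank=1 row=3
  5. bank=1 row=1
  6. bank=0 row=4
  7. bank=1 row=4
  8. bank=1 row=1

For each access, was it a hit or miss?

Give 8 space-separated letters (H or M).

Acc 1: bank0 row2 -> MISS (open row2); precharges=0
Acc 2: bank1 row3 -> MISS (open row3); precharges=0
Acc 3: bank1 row3 -> HIT
Acc 4: bank1 row3 -> HIT
Acc 5: bank1 row1 -> MISS (open row1); precharges=1
Acc 6: bank0 row4 -> MISS (open row4); precharges=2
Acc 7: bank1 row4 -> MISS (open row4); precharges=3
Acc 8: bank1 row1 -> MISS (open row1); precharges=4

Answer: M M H H M M M M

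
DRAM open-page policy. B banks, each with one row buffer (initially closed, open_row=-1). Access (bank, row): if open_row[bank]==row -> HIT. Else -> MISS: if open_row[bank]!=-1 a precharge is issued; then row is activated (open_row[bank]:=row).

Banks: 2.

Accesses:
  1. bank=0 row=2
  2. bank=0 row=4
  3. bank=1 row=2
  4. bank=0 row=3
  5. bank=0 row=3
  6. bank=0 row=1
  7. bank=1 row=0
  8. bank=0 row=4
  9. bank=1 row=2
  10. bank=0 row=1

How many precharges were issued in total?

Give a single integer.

Answer: 7

Derivation:
Acc 1: bank0 row2 -> MISS (open row2); precharges=0
Acc 2: bank0 row4 -> MISS (open row4); precharges=1
Acc 3: bank1 row2 -> MISS (open row2); precharges=1
Acc 4: bank0 row3 -> MISS (open row3); precharges=2
Acc 5: bank0 row3 -> HIT
Acc 6: bank0 row1 -> MISS (open row1); precharges=3
Acc 7: bank1 row0 -> MISS (open row0); precharges=4
Acc 8: bank0 row4 -> MISS (open row4); precharges=5
Acc 9: bank1 row2 -> MISS (open row2); precharges=6
Acc 10: bank0 row1 -> MISS (open row1); precharges=7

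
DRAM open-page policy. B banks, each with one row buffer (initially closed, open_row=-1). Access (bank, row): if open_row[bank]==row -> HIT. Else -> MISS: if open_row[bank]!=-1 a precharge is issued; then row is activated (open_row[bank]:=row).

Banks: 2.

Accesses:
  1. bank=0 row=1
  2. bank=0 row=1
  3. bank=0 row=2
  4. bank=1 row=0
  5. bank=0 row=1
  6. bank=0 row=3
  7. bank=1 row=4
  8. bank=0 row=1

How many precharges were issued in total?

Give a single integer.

Acc 1: bank0 row1 -> MISS (open row1); precharges=0
Acc 2: bank0 row1 -> HIT
Acc 3: bank0 row2 -> MISS (open row2); precharges=1
Acc 4: bank1 row0 -> MISS (open row0); precharges=1
Acc 5: bank0 row1 -> MISS (open row1); precharges=2
Acc 6: bank0 row3 -> MISS (open row3); precharges=3
Acc 7: bank1 row4 -> MISS (open row4); precharges=4
Acc 8: bank0 row1 -> MISS (open row1); precharges=5

Answer: 5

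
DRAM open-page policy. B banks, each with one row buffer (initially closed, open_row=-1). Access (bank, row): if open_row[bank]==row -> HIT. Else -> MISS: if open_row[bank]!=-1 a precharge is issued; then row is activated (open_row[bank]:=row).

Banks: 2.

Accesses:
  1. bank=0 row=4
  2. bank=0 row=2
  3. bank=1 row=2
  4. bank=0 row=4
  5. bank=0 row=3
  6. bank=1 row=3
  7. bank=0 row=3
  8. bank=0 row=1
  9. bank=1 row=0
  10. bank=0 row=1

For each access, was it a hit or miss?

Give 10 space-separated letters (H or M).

Answer: M M M M M M H M M H

Derivation:
Acc 1: bank0 row4 -> MISS (open row4); precharges=0
Acc 2: bank0 row2 -> MISS (open row2); precharges=1
Acc 3: bank1 row2 -> MISS (open row2); precharges=1
Acc 4: bank0 row4 -> MISS (open row4); precharges=2
Acc 5: bank0 row3 -> MISS (open row3); precharges=3
Acc 6: bank1 row3 -> MISS (open row3); precharges=4
Acc 7: bank0 row3 -> HIT
Acc 8: bank0 row1 -> MISS (open row1); precharges=5
Acc 9: bank1 row0 -> MISS (open row0); precharges=6
Acc 10: bank0 row1 -> HIT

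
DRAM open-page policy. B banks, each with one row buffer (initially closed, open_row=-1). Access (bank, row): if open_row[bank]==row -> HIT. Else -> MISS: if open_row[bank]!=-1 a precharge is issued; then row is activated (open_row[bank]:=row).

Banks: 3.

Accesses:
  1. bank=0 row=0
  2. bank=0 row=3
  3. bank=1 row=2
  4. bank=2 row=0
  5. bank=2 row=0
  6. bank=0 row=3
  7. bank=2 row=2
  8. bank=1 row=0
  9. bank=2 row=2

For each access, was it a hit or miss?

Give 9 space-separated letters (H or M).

Answer: M M M M H H M M H

Derivation:
Acc 1: bank0 row0 -> MISS (open row0); precharges=0
Acc 2: bank0 row3 -> MISS (open row3); precharges=1
Acc 3: bank1 row2 -> MISS (open row2); precharges=1
Acc 4: bank2 row0 -> MISS (open row0); precharges=1
Acc 5: bank2 row0 -> HIT
Acc 6: bank0 row3 -> HIT
Acc 7: bank2 row2 -> MISS (open row2); precharges=2
Acc 8: bank1 row0 -> MISS (open row0); precharges=3
Acc 9: bank2 row2 -> HIT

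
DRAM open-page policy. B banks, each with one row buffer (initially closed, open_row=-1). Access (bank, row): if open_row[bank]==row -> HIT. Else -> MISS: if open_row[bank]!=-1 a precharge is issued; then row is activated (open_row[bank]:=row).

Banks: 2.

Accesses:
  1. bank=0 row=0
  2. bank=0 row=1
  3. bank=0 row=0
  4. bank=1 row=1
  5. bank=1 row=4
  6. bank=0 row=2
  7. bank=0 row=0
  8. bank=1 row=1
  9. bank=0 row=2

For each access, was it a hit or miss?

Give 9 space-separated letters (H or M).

Acc 1: bank0 row0 -> MISS (open row0); precharges=0
Acc 2: bank0 row1 -> MISS (open row1); precharges=1
Acc 3: bank0 row0 -> MISS (open row0); precharges=2
Acc 4: bank1 row1 -> MISS (open row1); precharges=2
Acc 5: bank1 row4 -> MISS (open row4); precharges=3
Acc 6: bank0 row2 -> MISS (open row2); precharges=4
Acc 7: bank0 row0 -> MISS (open row0); precharges=5
Acc 8: bank1 row1 -> MISS (open row1); precharges=6
Acc 9: bank0 row2 -> MISS (open row2); precharges=7

Answer: M M M M M M M M M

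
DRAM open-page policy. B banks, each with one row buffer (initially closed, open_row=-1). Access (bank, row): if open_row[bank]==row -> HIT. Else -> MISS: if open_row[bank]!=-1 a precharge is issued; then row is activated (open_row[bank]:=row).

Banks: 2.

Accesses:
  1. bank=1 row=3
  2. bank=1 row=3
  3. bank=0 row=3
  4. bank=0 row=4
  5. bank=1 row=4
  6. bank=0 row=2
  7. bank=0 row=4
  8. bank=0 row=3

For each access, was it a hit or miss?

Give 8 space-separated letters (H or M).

Acc 1: bank1 row3 -> MISS (open row3); precharges=0
Acc 2: bank1 row3 -> HIT
Acc 3: bank0 row3 -> MISS (open row3); precharges=0
Acc 4: bank0 row4 -> MISS (open row4); precharges=1
Acc 5: bank1 row4 -> MISS (open row4); precharges=2
Acc 6: bank0 row2 -> MISS (open row2); precharges=3
Acc 7: bank0 row4 -> MISS (open row4); precharges=4
Acc 8: bank0 row3 -> MISS (open row3); precharges=5

Answer: M H M M M M M M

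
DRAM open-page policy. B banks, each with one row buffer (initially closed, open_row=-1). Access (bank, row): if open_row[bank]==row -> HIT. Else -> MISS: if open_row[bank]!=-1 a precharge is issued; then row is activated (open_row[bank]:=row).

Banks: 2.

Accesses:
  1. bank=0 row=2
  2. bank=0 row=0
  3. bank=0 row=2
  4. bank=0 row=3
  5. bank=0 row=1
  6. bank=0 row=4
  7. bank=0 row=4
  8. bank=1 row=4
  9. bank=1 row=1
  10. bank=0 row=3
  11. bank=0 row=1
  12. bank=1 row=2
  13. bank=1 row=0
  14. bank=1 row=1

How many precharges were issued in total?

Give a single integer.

Acc 1: bank0 row2 -> MISS (open row2); precharges=0
Acc 2: bank0 row0 -> MISS (open row0); precharges=1
Acc 3: bank0 row2 -> MISS (open row2); precharges=2
Acc 4: bank0 row3 -> MISS (open row3); precharges=3
Acc 5: bank0 row1 -> MISS (open row1); precharges=4
Acc 6: bank0 row4 -> MISS (open row4); precharges=5
Acc 7: bank0 row4 -> HIT
Acc 8: bank1 row4 -> MISS (open row4); precharges=5
Acc 9: bank1 row1 -> MISS (open row1); precharges=6
Acc 10: bank0 row3 -> MISS (open row3); precharges=7
Acc 11: bank0 row1 -> MISS (open row1); precharges=8
Acc 12: bank1 row2 -> MISS (open row2); precharges=9
Acc 13: bank1 row0 -> MISS (open row0); precharges=10
Acc 14: bank1 row1 -> MISS (open row1); precharges=11

Answer: 11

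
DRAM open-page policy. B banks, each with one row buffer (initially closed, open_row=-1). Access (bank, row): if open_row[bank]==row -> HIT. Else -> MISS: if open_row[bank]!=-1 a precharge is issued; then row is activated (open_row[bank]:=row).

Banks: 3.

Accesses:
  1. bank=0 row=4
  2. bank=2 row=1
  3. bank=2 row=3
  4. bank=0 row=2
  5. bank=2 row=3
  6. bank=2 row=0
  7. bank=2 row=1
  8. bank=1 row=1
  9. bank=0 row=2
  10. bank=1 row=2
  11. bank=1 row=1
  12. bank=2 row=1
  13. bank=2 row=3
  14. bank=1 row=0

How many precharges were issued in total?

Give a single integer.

Answer: 8

Derivation:
Acc 1: bank0 row4 -> MISS (open row4); precharges=0
Acc 2: bank2 row1 -> MISS (open row1); precharges=0
Acc 3: bank2 row3 -> MISS (open row3); precharges=1
Acc 4: bank0 row2 -> MISS (open row2); precharges=2
Acc 5: bank2 row3 -> HIT
Acc 6: bank2 row0 -> MISS (open row0); precharges=3
Acc 7: bank2 row1 -> MISS (open row1); precharges=4
Acc 8: bank1 row1 -> MISS (open row1); precharges=4
Acc 9: bank0 row2 -> HIT
Acc 10: bank1 row2 -> MISS (open row2); precharges=5
Acc 11: bank1 row1 -> MISS (open row1); precharges=6
Acc 12: bank2 row1 -> HIT
Acc 13: bank2 row3 -> MISS (open row3); precharges=7
Acc 14: bank1 row0 -> MISS (open row0); precharges=8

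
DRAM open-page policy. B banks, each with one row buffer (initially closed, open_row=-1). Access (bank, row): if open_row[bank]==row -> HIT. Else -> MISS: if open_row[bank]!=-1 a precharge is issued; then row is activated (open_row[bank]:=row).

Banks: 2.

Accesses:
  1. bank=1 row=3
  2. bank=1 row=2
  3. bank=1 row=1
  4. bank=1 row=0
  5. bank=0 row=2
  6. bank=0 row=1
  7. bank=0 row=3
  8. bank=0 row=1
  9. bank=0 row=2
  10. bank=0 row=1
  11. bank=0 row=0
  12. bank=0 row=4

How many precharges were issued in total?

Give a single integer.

Acc 1: bank1 row3 -> MISS (open row3); precharges=0
Acc 2: bank1 row2 -> MISS (open row2); precharges=1
Acc 3: bank1 row1 -> MISS (open row1); precharges=2
Acc 4: bank1 row0 -> MISS (open row0); precharges=3
Acc 5: bank0 row2 -> MISS (open row2); precharges=3
Acc 6: bank0 row1 -> MISS (open row1); precharges=4
Acc 7: bank0 row3 -> MISS (open row3); precharges=5
Acc 8: bank0 row1 -> MISS (open row1); precharges=6
Acc 9: bank0 row2 -> MISS (open row2); precharges=7
Acc 10: bank0 row1 -> MISS (open row1); precharges=8
Acc 11: bank0 row0 -> MISS (open row0); precharges=9
Acc 12: bank0 row4 -> MISS (open row4); precharges=10

Answer: 10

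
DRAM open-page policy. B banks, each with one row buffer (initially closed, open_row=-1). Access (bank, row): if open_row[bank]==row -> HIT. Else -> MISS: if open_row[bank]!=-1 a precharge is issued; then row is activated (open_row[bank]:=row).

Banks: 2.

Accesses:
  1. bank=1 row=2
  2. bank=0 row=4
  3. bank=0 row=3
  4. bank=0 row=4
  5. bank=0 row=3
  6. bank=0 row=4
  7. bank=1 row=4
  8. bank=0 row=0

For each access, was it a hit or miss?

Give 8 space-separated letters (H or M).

Answer: M M M M M M M M

Derivation:
Acc 1: bank1 row2 -> MISS (open row2); precharges=0
Acc 2: bank0 row4 -> MISS (open row4); precharges=0
Acc 3: bank0 row3 -> MISS (open row3); precharges=1
Acc 4: bank0 row4 -> MISS (open row4); precharges=2
Acc 5: bank0 row3 -> MISS (open row3); precharges=3
Acc 6: bank0 row4 -> MISS (open row4); precharges=4
Acc 7: bank1 row4 -> MISS (open row4); precharges=5
Acc 8: bank0 row0 -> MISS (open row0); precharges=6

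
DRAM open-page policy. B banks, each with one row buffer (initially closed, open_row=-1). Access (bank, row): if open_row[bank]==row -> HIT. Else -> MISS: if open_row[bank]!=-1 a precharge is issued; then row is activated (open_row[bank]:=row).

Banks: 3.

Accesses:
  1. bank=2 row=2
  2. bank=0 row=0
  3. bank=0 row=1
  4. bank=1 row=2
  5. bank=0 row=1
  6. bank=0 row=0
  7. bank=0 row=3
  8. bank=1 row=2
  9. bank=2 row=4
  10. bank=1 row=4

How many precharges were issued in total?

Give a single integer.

Answer: 5

Derivation:
Acc 1: bank2 row2 -> MISS (open row2); precharges=0
Acc 2: bank0 row0 -> MISS (open row0); precharges=0
Acc 3: bank0 row1 -> MISS (open row1); precharges=1
Acc 4: bank1 row2 -> MISS (open row2); precharges=1
Acc 5: bank0 row1 -> HIT
Acc 6: bank0 row0 -> MISS (open row0); precharges=2
Acc 7: bank0 row3 -> MISS (open row3); precharges=3
Acc 8: bank1 row2 -> HIT
Acc 9: bank2 row4 -> MISS (open row4); precharges=4
Acc 10: bank1 row4 -> MISS (open row4); precharges=5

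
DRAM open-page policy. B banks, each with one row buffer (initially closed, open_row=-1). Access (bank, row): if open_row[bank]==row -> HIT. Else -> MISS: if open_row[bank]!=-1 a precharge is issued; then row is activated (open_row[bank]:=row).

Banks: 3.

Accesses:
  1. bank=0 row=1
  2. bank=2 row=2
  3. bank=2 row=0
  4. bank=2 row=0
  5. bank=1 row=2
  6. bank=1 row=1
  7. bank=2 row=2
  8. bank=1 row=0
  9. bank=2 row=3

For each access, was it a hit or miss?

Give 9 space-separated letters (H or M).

Acc 1: bank0 row1 -> MISS (open row1); precharges=0
Acc 2: bank2 row2 -> MISS (open row2); precharges=0
Acc 3: bank2 row0 -> MISS (open row0); precharges=1
Acc 4: bank2 row0 -> HIT
Acc 5: bank1 row2 -> MISS (open row2); precharges=1
Acc 6: bank1 row1 -> MISS (open row1); precharges=2
Acc 7: bank2 row2 -> MISS (open row2); precharges=3
Acc 8: bank1 row0 -> MISS (open row0); precharges=4
Acc 9: bank2 row3 -> MISS (open row3); precharges=5

Answer: M M M H M M M M M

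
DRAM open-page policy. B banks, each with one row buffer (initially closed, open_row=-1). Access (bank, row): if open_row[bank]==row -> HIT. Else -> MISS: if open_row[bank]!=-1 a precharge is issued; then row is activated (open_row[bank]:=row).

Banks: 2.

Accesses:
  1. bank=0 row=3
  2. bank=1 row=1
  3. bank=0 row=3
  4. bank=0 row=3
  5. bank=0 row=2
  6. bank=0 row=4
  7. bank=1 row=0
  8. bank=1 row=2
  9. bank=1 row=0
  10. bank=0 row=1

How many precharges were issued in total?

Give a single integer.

Answer: 6

Derivation:
Acc 1: bank0 row3 -> MISS (open row3); precharges=0
Acc 2: bank1 row1 -> MISS (open row1); precharges=0
Acc 3: bank0 row3 -> HIT
Acc 4: bank0 row3 -> HIT
Acc 5: bank0 row2 -> MISS (open row2); precharges=1
Acc 6: bank0 row4 -> MISS (open row4); precharges=2
Acc 7: bank1 row0 -> MISS (open row0); precharges=3
Acc 8: bank1 row2 -> MISS (open row2); precharges=4
Acc 9: bank1 row0 -> MISS (open row0); precharges=5
Acc 10: bank0 row1 -> MISS (open row1); precharges=6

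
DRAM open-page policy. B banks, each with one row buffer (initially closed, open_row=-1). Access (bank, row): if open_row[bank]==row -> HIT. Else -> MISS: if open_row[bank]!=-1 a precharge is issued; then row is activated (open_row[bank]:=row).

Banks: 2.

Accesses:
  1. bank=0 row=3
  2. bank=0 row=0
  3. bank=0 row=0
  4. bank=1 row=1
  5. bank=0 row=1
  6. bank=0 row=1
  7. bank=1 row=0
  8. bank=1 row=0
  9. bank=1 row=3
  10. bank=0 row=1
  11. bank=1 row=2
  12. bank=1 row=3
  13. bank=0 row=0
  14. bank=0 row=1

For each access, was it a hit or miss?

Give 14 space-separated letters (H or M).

Acc 1: bank0 row3 -> MISS (open row3); precharges=0
Acc 2: bank0 row0 -> MISS (open row0); precharges=1
Acc 3: bank0 row0 -> HIT
Acc 4: bank1 row1 -> MISS (open row1); precharges=1
Acc 5: bank0 row1 -> MISS (open row1); precharges=2
Acc 6: bank0 row1 -> HIT
Acc 7: bank1 row0 -> MISS (open row0); precharges=3
Acc 8: bank1 row0 -> HIT
Acc 9: bank1 row3 -> MISS (open row3); precharges=4
Acc 10: bank0 row1 -> HIT
Acc 11: bank1 row2 -> MISS (open row2); precharges=5
Acc 12: bank1 row3 -> MISS (open row3); precharges=6
Acc 13: bank0 row0 -> MISS (open row0); precharges=7
Acc 14: bank0 row1 -> MISS (open row1); precharges=8

Answer: M M H M M H M H M H M M M M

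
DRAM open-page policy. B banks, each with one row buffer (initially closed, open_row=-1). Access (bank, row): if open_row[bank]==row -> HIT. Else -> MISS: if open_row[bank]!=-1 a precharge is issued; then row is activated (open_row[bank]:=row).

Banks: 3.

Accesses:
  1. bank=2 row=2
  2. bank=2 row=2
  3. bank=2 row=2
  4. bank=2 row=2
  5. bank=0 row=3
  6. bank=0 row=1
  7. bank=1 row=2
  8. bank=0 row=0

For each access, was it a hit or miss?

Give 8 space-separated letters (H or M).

Answer: M H H H M M M M

Derivation:
Acc 1: bank2 row2 -> MISS (open row2); precharges=0
Acc 2: bank2 row2 -> HIT
Acc 3: bank2 row2 -> HIT
Acc 4: bank2 row2 -> HIT
Acc 5: bank0 row3 -> MISS (open row3); precharges=0
Acc 6: bank0 row1 -> MISS (open row1); precharges=1
Acc 7: bank1 row2 -> MISS (open row2); precharges=1
Acc 8: bank0 row0 -> MISS (open row0); precharges=2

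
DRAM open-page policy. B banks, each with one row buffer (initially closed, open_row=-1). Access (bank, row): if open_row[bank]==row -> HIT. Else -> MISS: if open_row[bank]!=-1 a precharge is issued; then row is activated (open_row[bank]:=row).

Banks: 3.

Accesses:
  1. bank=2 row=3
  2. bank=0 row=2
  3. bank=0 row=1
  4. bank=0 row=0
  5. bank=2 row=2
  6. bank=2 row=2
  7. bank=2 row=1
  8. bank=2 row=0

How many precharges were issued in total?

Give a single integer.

Answer: 5

Derivation:
Acc 1: bank2 row3 -> MISS (open row3); precharges=0
Acc 2: bank0 row2 -> MISS (open row2); precharges=0
Acc 3: bank0 row1 -> MISS (open row1); precharges=1
Acc 4: bank0 row0 -> MISS (open row0); precharges=2
Acc 5: bank2 row2 -> MISS (open row2); precharges=3
Acc 6: bank2 row2 -> HIT
Acc 7: bank2 row1 -> MISS (open row1); precharges=4
Acc 8: bank2 row0 -> MISS (open row0); precharges=5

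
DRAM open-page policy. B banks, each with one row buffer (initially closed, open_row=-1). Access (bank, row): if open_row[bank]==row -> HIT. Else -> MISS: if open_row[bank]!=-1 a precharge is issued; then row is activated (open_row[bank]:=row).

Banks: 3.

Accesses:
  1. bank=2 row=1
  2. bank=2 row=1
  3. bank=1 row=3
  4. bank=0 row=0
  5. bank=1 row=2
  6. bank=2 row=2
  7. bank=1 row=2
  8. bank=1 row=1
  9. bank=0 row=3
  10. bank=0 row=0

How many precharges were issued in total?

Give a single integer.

Acc 1: bank2 row1 -> MISS (open row1); precharges=0
Acc 2: bank2 row1 -> HIT
Acc 3: bank1 row3 -> MISS (open row3); precharges=0
Acc 4: bank0 row0 -> MISS (open row0); precharges=0
Acc 5: bank1 row2 -> MISS (open row2); precharges=1
Acc 6: bank2 row2 -> MISS (open row2); precharges=2
Acc 7: bank1 row2 -> HIT
Acc 8: bank1 row1 -> MISS (open row1); precharges=3
Acc 9: bank0 row3 -> MISS (open row3); precharges=4
Acc 10: bank0 row0 -> MISS (open row0); precharges=5

Answer: 5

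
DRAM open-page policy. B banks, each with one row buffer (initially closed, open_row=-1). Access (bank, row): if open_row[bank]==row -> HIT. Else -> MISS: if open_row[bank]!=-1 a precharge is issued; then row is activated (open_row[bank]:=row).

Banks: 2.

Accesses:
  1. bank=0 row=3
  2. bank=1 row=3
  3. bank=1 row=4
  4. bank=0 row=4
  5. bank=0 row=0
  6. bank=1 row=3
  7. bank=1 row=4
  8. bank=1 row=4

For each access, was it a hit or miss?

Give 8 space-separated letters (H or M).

Answer: M M M M M M M H

Derivation:
Acc 1: bank0 row3 -> MISS (open row3); precharges=0
Acc 2: bank1 row3 -> MISS (open row3); precharges=0
Acc 3: bank1 row4 -> MISS (open row4); precharges=1
Acc 4: bank0 row4 -> MISS (open row4); precharges=2
Acc 5: bank0 row0 -> MISS (open row0); precharges=3
Acc 6: bank1 row3 -> MISS (open row3); precharges=4
Acc 7: bank1 row4 -> MISS (open row4); precharges=5
Acc 8: bank1 row4 -> HIT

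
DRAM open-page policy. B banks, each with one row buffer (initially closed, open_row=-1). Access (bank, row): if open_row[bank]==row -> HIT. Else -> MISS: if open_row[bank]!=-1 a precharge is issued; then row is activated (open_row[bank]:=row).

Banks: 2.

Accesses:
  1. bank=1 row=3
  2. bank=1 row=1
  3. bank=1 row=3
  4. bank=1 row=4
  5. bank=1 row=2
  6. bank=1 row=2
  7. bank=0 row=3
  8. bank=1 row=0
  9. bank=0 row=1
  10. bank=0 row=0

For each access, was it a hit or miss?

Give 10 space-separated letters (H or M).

Acc 1: bank1 row3 -> MISS (open row3); precharges=0
Acc 2: bank1 row1 -> MISS (open row1); precharges=1
Acc 3: bank1 row3 -> MISS (open row3); precharges=2
Acc 4: bank1 row4 -> MISS (open row4); precharges=3
Acc 5: bank1 row2 -> MISS (open row2); precharges=4
Acc 6: bank1 row2 -> HIT
Acc 7: bank0 row3 -> MISS (open row3); precharges=4
Acc 8: bank1 row0 -> MISS (open row0); precharges=5
Acc 9: bank0 row1 -> MISS (open row1); precharges=6
Acc 10: bank0 row0 -> MISS (open row0); precharges=7

Answer: M M M M M H M M M M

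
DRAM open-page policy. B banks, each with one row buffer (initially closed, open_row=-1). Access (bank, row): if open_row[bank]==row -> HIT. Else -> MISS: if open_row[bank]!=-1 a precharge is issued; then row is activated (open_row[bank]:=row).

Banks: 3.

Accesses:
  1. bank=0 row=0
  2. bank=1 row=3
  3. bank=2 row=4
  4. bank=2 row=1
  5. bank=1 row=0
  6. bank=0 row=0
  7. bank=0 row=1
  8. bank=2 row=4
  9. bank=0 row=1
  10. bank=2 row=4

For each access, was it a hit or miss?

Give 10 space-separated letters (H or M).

Acc 1: bank0 row0 -> MISS (open row0); precharges=0
Acc 2: bank1 row3 -> MISS (open row3); precharges=0
Acc 3: bank2 row4 -> MISS (open row4); precharges=0
Acc 4: bank2 row1 -> MISS (open row1); precharges=1
Acc 5: bank1 row0 -> MISS (open row0); precharges=2
Acc 6: bank0 row0 -> HIT
Acc 7: bank0 row1 -> MISS (open row1); precharges=3
Acc 8: bank2 row4 -> MISS (open row4); precharges=4
Acc 9: bank0 row1 -> HIT
Acc 10: bank2 row4 -> HIT

Answer: M M M M M H M M H H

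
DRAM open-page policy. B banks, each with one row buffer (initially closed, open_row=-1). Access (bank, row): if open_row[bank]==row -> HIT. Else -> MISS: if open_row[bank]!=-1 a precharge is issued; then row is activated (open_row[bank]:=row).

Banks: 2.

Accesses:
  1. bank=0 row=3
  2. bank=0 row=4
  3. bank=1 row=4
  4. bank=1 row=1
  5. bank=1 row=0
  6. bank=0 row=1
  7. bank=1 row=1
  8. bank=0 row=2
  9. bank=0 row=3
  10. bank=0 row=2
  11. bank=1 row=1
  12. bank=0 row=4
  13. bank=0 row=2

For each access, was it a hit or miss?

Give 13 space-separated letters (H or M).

Answer: M M M M M M M M M M H M M

Derivation:
Acc 1: bank0 row3 -> MISS (open row3); precharges=0
Acc 2: bank0 row4 -> MISS (open row4); precharges=1
Acc 3: bank1 row4 -> MISS (open row4); precharges=1
Acc 4: bank1 row1 -> MISS (open row1); precharges=2
Acc 5: bank1 row0 -> MISS (open row0); precharges=3
Acc 6: bank0 row1 -> MISS (open row1); precharges=4
Acc 7: bank1 row1 -> MISS (open row1); precharges=5
Acc 8: bank0 row2 -> MISS (open row2); precharges=6
Acc 9: bank0 row3 -> MISS (open row3); precharges=7
Acc 10: bank0 row2 -> MISS (open row2); precharges=8
Acc 11: bank1 row1 -> HIT
Acc 12: bank0 row4 -> MISS (open row4); precharges=9
Acc 13: bank0 row2 -> MISS (open row2); precharges=10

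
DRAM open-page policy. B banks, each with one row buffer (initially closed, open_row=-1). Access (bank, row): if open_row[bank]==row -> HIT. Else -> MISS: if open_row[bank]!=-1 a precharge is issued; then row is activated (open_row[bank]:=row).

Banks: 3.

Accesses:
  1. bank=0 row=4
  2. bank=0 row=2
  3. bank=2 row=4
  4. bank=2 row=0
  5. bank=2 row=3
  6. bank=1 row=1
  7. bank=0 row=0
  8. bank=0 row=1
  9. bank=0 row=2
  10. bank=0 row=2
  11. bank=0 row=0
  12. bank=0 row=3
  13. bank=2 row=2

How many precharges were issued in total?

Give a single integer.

Acc 1: bank0 row4 -> MISS (open row4); precharges=0
Acc 2: bank0 row2 -> MISS (open row2); precharges=1
Acc 3: bank2 row4 -> MISS (open row4); precharges=1
Acc 4: bank2 row0 -> MISS (open row0); precharges=2
Acc 5: bank2 row3 -> MISS (open row3); precharges=3
Acc 6: bank1 row1 -> MISS (open row1); precharges=3
Acc 7: bank0 row0 -> MISS (open row0); precharges=4
Acc 8: bank0 row1 -> MISS (open row1); precharges=5
Acc 9: bank0 row2 -> MISS (open row2); precharges=6
Acc 10: bank0 row2 -> HIT
Acc 11: bank0 row0 -> MISS (open row0); precharges=7
Acc 12: bank0 row3 -> MISS (open row3); precharges=8
Acc 13: bank2 row2 -> MISS (open row2); precharges=9

Answer: 9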